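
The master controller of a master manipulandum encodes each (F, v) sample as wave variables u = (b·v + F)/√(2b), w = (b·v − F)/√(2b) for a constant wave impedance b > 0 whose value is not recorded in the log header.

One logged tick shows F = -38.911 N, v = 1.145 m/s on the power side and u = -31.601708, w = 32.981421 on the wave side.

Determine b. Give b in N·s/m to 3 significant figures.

b = 0.726 N·s/m

u + w = 1.379713;  u + w = √(2b)·v, so √(2b) = 1.379713/1.145 = 1.204990.
b = (√(2b))²/2 = 1.452000/2 = 0.726000.
(Check via u − w = 2F/√(2b): u − w = -64.583129, 2F/√(2b) = -64.583134.)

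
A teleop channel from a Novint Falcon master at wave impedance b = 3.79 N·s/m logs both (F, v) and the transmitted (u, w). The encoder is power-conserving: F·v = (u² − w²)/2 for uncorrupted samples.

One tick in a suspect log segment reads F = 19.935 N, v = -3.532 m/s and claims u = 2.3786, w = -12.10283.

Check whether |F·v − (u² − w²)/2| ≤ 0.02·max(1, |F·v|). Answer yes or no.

yes

F·v = 19.935×(-3.532) = -70.41042 W.
(u² − w²)/2 = (5.65774 − 146.47849)/2 = -70.41038 W.
|Δ| = 0.00004;  2% of max(1, |F·v|) = 1.40821.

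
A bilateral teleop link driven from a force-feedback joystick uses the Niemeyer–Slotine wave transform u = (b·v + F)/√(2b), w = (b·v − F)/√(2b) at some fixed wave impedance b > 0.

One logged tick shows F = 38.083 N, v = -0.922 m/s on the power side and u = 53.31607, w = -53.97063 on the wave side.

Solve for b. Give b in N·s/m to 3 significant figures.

b = 0.252 N·s/m

u + w = -0.65456;  u + w = √(2b)·v, so √(2b) = -0.65456/(-0.922) = 0.70993.
b = (√(2b))²/2 = 0.50401/2 = 0.25200.
(Check via u − w = 2F/√(2b): u − w = 107.28670, 2F/√(2b) = 107.28589.)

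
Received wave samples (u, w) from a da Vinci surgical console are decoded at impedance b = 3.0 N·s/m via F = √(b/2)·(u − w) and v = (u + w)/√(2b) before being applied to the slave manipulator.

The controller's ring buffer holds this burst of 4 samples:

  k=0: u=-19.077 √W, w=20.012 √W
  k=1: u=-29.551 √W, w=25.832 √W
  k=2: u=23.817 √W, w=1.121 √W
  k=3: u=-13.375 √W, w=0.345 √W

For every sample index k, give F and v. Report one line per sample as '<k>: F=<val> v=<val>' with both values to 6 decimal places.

0: F=-47.874052 v=0.381712
1: F=-67.830045 v=-1.518275
2: F=27.796810 v=10.180896
3: F=-16.803500 v=-5.319475

k=0: u−w=-39.089000, u+w=0.935000; √(b/2)=1.224745, √(2b)=2.449490; F=1.224745×(-39.089)=-47.874052, v=0.935000/2.449490=0.381712
k=1: u−w=-55.383000, u+w=-3.719000; √(b/2)=1.224745, √(2b)=2.449490; F=1.224745×(-55.383)=-67.830045, v=-3.719000/2.449490=-1.518275
k=2: u−w=22.696000, u+w=24.938000; √(b/2)=1.224745, √(2b)=2.449490; F=1.224745×22.696=27.796810, v=24.938000/2.449490=10.180896
k=3: u−w=-13.720000, u+w=-13.030000; √(b/2)=1.224745, √(2b)=2.449490; F=1.224745×(-13.72)=-16.803500, v=-13.030000/2.449490=-5.319475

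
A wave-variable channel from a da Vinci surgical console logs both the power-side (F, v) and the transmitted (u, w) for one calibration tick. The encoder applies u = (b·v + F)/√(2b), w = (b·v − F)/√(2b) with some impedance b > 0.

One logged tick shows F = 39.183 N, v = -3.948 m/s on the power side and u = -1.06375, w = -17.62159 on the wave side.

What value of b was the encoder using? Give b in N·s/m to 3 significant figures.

b = 11.2 N·s/m

u + w = -18.68534;  u + w = √(2b)·v, so √(2b) = -18.68534/(-3.948) = 4.73286.
b = (√(2b))²/2 = 22.39998/2 = 11.19999.
(Check via u − w = 2F/√(2b): u − w = 16.55784, 2F/√(2b) = 16.55785.)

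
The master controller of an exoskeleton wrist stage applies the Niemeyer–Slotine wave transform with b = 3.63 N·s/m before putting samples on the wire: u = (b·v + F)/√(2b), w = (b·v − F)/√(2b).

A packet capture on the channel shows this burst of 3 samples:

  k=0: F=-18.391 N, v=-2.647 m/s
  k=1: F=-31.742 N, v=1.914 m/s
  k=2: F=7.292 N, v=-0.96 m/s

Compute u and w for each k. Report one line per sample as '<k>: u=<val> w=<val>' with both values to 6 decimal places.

0: u=-10.391630 w=3.259451
1: u=-9.201983 w=14.359139
2: u=1.412984 w=-3.999646

k=0: b·v=3.63×(-2.647)=-9.608610; √(2b)=2.694439; u=(-9.608610+(-18.391))/2.694439=-10.391630, w=(-9.608610−(-18.391))/2.694439=3.259451
k=1: b·v=3.63×1.914=6.947820; √(2b)=2.694439; u=(6.947820+(-31.742))/2.694439=-9.201983, w=(6.947820−(-31.742))/2.694439=14.359139
k=2: b·v=3.63×(-0.96)=-3.484800; √(2b)=2.694439; u=(-3.484800+7.292)/2.694439=1.412984, w=(-3.484800−7.292)/2.694439=-3.999646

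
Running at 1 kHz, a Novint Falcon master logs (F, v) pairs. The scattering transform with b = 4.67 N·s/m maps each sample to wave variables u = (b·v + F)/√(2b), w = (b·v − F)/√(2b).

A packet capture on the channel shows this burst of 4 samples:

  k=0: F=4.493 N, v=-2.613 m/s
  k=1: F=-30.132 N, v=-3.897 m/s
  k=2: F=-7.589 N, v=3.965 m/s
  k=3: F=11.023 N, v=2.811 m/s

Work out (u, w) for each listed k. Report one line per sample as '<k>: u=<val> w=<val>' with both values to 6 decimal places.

0: u=-2.522694 w=-5.463003
1: u=-15.814383 w=3.904600
2: u=3.575604 w=8.541997
3: u=7.902242 w=0.688571

k=0: b·v=4.67×(-2.613)=-12.202710; √(2b)=3.056141; u=(-12.202710+4.493)/3.056141=-2.522694, w=(-12.202710−4.493)/3.056141=-5.463003
k=1: b·v=4.67×(-3.897)=-18.198990; √(2b)=3.056141; u=(-18.198990+(-30.132))/3.056141=-15.814383, w=(-18.198990−(-30.132))/3.056141=3.904600
k=2: b·v=4.67×3.965=18.516550; √(2b)=3.056141; u=(18.516550+(-7.589))/3.056141=3.575604, w=(18.516550−(-7.589))/3.056141=8.541997
k=3: b·v=4.67×2.811=13.127370; √(2b)=3.056141; u=(13.127370+11.023)/3.056141=7.902242, w=(13.127370−11.023)/3.056141=0.688571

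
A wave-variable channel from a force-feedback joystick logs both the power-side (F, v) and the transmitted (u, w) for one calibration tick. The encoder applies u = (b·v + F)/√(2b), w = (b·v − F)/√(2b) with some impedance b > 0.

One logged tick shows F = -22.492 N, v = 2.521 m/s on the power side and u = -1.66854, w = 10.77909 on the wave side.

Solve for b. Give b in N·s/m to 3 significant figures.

u + w = 9.1105;  u + w = √(2b)·v, so √(2b) = 9.1105/2.521 = 3.6139.
b = (√(2b))²/2 = 13.0600/2 = 6.5300.
(Check via u − w = 2F/√(2b): u − w = -12.4476, 2F/√(2b) = -12.4476.)

b = 6.53 N·s/m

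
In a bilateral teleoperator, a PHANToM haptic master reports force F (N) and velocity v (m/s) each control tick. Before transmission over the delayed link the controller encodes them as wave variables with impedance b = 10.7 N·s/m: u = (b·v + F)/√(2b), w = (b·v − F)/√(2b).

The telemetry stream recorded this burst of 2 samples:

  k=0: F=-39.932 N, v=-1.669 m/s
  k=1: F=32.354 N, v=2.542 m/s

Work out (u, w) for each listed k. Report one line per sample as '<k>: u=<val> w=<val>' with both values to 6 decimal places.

k=0: b·v=10.7×(-1.669)=-17.858300; √(2b)=4.626013; u=(-17.858300+(-39.932))/4.626013=-12.492463, w=(-17.858300−(-39.932))/4.626013=4.771646
k=1: b·v=10.7×2.542=27.199400; √(2b)=4.626013; u=(27.199400+32.354)/4.626013=12.873590, w=(27.199400−32.354)/4.626013=-1.114264

0: u=-12.492463 w=4.771646
1: u=12.873590 w=-1.114264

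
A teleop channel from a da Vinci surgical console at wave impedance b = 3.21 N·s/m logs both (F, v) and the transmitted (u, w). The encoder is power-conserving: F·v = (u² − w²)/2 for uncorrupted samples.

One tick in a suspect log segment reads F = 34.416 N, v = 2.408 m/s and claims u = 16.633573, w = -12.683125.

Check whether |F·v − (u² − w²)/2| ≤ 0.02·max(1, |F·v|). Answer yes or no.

no

F·v = 34.416×2.408 = 82.873728 W.
(u² − w²)/2 = (276.675751 − 160.861660)/2 = 57.907045 W.
|Δ| = 24.966683;  2% of max(1, |F·v|) = 1.657475.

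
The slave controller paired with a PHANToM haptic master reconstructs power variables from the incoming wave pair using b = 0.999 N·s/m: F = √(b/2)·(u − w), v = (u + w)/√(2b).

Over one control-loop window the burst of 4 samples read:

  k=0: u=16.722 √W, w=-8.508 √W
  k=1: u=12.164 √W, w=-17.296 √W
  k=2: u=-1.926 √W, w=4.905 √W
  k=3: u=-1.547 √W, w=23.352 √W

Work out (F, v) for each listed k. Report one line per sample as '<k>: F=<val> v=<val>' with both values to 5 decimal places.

0: F=17.83138 v=5.81108
1: F=20.82095 v=-3.63069
2: F=-4.82783 v=2.10753
3: F=-17.59745 v=15.42618

k=0: u−w=25.23000, u+w=8.21400; √(b/2)=0.70675, √(2b)=1.41351; F=0.70675×25.23=17.83138, v=8.21400/1.41351=5.81108
k=1: u−w=29.46000, u+w=-5.13200; √(b/2)=0.70675, √(2b)=1.41351; F=0.70675×29.46=20.82095, v=-5.13200/1.41351=-3.63069
k=2: u−w=-6.83100, u+w=2.97900; √(b/2)=0.70675, √(2b)=1.41351; F=0.70675×(-6.831)=-4.82783, v=2.97900/1.41351=2.10753
k=3: u−w=-24.89900, u+w=21.80500; √(b/2)=0.70675, √(2b)=1.41351; F=0.70675×(-24.899)=-17.59745, v=21.80500/1.41351=15.42618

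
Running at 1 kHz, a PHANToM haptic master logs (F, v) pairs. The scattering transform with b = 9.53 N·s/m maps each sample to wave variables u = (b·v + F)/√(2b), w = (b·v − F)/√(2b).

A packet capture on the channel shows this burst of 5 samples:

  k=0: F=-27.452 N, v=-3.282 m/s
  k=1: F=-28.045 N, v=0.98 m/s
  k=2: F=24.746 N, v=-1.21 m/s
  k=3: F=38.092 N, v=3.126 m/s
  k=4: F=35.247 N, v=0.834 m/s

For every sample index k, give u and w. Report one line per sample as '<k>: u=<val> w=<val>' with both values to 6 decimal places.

0: u=-13.452239 w=-0.876238
1: u=-4.284599 w=8.563060
2: u=3.026885 w=-8.309474
3: u=15.548846 w=-1.901431
4: u=9.894007 w=-6.252950

k=0: b·v=9.53×(-3.282)=-31.277460; √(2b)=4.365776; u=(-31.277460+(-27.452))/4.365776=-13.452239, w=(-31.277460−(-27.452))/4.365776=-0.876238
k=1: b·v=9.53×0.98=9.339400; √(2b)=4.365776; u=(9.339400+(-28.045))/4.365776=-4.284599, w=(9.339400−(-28.045))/4.365776=8.563060
k=2: b·v=9.53×(-1.21)=-11.531300; √(2b)=4.365776; u=(-11.531300+24.746)/4.365776=3.026885, w=(-11.531300−24.746)/4.365776=-8.309474
k=3: b·v=9.53×3.126=29.790780; √(2b)=4.365776; u=(29.790780+38.092)/4.365776=15.548846, w=(29.790780−38.092)/4.365776=-1.901431
k=4: b·v=9.53×0.834=7.948020; √(2b)=4.365776; u=(7.948020+35.247)/4.365776=9.894007, w=(7.948020−35.247)/4.365776=-6.252950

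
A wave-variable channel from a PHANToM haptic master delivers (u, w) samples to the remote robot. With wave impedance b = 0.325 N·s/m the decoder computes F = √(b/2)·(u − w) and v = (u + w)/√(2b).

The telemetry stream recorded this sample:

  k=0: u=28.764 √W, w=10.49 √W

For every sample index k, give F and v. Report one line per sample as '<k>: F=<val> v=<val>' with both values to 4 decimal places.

k=0: u−w=18.2740, u+w=39.2540; √(b/2)=0.4031, √(2b)=0.8062; F=0.4031×18.274=7.3665, v=39.2540/0.8062=48.6886

0: F=7.3665 v=48.6886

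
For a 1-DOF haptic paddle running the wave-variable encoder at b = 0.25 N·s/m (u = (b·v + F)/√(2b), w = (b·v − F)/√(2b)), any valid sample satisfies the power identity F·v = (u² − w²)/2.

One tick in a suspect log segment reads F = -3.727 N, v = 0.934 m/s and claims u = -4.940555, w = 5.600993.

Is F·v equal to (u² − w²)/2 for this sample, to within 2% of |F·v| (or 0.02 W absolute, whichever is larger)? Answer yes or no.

F·v = (-3.727)×0.934 = -3.481018 W.
(u² − w²)/2 = (24.409084 − 31.371123)/2 = -3.481019 W.
|Δ| = 0.000001;  2% of max(1, |F·v|) = 0.069620.

yes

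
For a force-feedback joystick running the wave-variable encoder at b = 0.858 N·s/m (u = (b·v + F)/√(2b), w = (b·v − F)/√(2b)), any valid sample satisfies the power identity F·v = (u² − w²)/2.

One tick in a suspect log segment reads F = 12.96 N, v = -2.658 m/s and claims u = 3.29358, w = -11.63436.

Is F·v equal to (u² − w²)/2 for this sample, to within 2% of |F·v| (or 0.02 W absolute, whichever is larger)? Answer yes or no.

F·v = 12.96×(-2.658) = -34.4477 W.
(u² − w²)/2 = (10.8477 − 135.3583)/2 = -62.2553 W.
|Δ| = 27.8077;  2% of max(1, |F·v|) = 0.6890.

no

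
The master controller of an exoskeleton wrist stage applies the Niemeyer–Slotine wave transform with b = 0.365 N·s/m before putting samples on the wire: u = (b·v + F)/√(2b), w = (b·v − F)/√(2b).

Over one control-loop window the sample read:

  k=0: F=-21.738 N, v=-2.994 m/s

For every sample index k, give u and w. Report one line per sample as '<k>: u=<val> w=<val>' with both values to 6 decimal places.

0: u=-26.721442 w=24.163367

k=0: b·v=0.365×(-2.994)=-1.092810; √(2b)=0.854400; u=(-1.092810+(-21.738))/0.854400=-26.721442, w=(-1.092810−(-21.738))/0.854400=24.163367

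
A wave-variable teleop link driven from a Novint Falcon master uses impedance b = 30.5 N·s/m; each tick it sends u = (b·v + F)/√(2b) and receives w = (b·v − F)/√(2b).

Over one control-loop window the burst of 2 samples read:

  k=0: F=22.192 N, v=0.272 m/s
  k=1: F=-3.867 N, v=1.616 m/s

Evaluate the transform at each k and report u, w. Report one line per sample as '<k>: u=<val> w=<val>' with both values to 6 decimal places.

k=0: b·v=30.5×0.272=8.296000; √(2b)=7.810250; u=(8.296000+22.192)/7.810250=3.903588, w=(8.296000−22.192)/7.810250=-1.779200
k=1: b·v=30.5×1.616=49.288000; √(2b)=7.810250; u=(49.288000+(-3.867))/7.810250=5.815563, w=(49.288000−(-3.867))/7.810250=6.805800

0: u=3.903588 w=-1.779200
1: u=5.815563 w=6.805800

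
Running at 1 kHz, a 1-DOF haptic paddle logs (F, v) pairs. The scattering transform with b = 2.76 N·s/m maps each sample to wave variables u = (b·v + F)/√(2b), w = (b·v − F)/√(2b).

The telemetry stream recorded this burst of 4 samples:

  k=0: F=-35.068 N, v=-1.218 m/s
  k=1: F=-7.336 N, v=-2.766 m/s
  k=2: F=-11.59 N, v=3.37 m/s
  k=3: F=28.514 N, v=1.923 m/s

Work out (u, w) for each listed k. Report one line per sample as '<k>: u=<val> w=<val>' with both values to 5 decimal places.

k=0: b·v=2.76×(-1.218)=-3.36168; √(2b)=2.34947; u=(-3.36168+(-35.068))/2.34947=-16.35676, w=(-3.36168−(-35.068))/2.34947=13.49511
k=1: b·v=2.76×(-2.766)=-7.63416; √(2b)=2.34947; u=(-7.63416+(-7.336))/2.34947=-6.37172, w=(-7.63416−(-7.336))/2.34947=-0.12691
k=2: b·v=2.76×3.37=9.30120; √(2b)=2.34947; u=(9.30120+(-11.59))/2.34947=-0.97418, w=(9.30120−(-11.59))/2.34947=8.89189
k=3: b·v=2.76×1.923=5.30748; √(2b)=2.34947; u=(5.30748+28.514)/2.34947=14.39538, w=(5.30748−28.514)/2.34947=-9.87735

0: u=-16.35676 w=13.49511
1: u=-6.37172 w=-0.12691
2: u=-0.97418 w=8.89189
3: u=14.39538 w=-9.87735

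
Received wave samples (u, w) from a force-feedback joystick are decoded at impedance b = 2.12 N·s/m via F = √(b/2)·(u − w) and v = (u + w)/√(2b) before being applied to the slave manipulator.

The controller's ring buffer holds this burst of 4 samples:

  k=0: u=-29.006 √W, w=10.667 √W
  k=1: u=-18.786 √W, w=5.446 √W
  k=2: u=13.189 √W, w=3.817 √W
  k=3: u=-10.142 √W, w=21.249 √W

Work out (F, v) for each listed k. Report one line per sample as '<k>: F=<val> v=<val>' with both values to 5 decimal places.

0: F=-40.84585 v=-8.90621
1: F=-24.94837 v=-6.47848
2: F=9.64906 v=8.25884
3: F=-32.31901 v=5.39404

k=0: u−w=-39.67300, u+w=-18.33900; √(b/2)=1.02956, √(2b)=2.05913; F=1.02956×(-39.673)=-40.84585, v=-18.33900/2.05913=-8.90621
k=1: u−w=-24.23200, u+w=-13.34000; √(b/2)=1.02956, √(2b)=2.05913; F=1.02956×(-24.232)=-24.94837, v=-13.34000/2.05913=-6.47848
k=2: u−w=9.37200, u+w=17.00600; √(b/2)=1.02956, √(2b)=2.05913; F=1.02956×9.372=9.64906, v=17.00600/2.05913=8.25884
k=3: u−w=-31.39100, u+w=11.10700; √(b/2)=1.02956, √(2b)=2.05913; F=1.02956×(-31.391)=-32.31901, v=11.10700/2.05913=5.39404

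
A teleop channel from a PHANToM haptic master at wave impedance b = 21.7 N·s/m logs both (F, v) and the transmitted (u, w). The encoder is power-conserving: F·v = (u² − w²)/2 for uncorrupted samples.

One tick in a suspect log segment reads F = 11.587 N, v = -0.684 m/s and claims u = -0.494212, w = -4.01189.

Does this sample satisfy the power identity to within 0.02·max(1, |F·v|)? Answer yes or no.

yes

F·v = 11.587×(-0.684) = -7.925508 W.
(u² − w²)/2 = (0.244246 − 16.095261)/2 = -7.925508 W.
|Δ| = 0.000000;  2% of max(1, |F·v|) = 0.158510.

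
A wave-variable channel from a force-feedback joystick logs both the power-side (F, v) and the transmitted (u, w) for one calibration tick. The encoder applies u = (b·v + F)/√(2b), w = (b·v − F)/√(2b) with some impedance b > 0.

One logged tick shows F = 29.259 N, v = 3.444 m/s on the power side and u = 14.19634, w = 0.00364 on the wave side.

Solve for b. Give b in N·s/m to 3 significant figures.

b = 8.5 N·s/m

u + w = 14.19998;  u + w = √(2b)·v, so √(2b) = 14.19998/3.444 = 4.12311.
b = (√(2b))²/2 = 17.00001/2 = 8.50001.
(Check via u − w = 2F/√(2b): u − w = 14.19270, 2F/√(2b) = 14.19270.)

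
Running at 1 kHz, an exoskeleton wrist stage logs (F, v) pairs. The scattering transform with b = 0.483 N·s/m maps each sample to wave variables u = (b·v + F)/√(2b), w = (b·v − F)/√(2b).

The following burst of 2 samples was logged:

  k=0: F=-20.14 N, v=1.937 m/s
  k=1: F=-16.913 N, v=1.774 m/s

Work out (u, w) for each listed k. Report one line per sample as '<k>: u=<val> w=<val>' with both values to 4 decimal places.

0: u=-19.5395 w=21.4433
1: u=-16.3363 w=18.0799

k=0: b·v=0.483×1.937=0.9356; √(2b)=0.9829; u=(0.9356+(-20.14))/0.9829=-19.5395, w=(0.9356−(-20.14))/0.9829=21.4433
k=1: b·v=0.483×1.774=0.8568; √(2b)=0.9829; u=(0.8568+(-16.913))/0.9829=-16.3363, w=(0.8568−(-16.913))/0.9829=18.0799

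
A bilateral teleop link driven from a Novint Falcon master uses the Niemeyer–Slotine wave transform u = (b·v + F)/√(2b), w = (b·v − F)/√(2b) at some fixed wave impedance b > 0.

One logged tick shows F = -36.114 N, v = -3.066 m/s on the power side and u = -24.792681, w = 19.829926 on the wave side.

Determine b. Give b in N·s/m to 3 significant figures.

b = 1.31 N·s/m

u + w = -4.962755;  u + w = √(2b)·v, so √(2b) = -4.962755/(-3.066) = 1.618642.
b = (√(2b))²/2 = 2.620000/2 = 1.310000.
(Check via u − w = 2F/√(2b): u − w = -44.622607, 2F/√(2b) = -44.622603.)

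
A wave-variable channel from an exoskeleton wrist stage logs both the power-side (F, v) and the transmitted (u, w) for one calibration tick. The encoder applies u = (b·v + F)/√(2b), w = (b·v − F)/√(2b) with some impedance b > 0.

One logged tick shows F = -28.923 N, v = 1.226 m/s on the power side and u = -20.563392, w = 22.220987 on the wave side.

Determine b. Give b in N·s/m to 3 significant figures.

u + w = 1.657595;  u + w = √(2b)·v, so √(2b) = 1.657595/1.226 = 1.352035.
b = (√(2b))²/2 = 1.827999/2 = 0.913999.
(Check via u − w = 2F/√(2b): u − w = -42.784379, 2F/√(2b) = -42.784393.)

b = 0.914 N·s/m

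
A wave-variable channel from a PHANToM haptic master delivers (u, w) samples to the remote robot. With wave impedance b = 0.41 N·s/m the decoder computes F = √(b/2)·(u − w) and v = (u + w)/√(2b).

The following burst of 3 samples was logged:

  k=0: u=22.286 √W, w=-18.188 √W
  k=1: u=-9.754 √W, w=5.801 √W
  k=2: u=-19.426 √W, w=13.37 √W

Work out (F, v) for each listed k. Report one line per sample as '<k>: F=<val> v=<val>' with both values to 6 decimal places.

0: F=18.325383 v=4.525484
1: F=-7.042826 v=-4.365358
2: F=-14.849021 v=-6.687733

k=0: u−w=40.474000, u+w=4.098000; √(b/2)=0.452769, √(2b)=0.905539; F=0.452769×40.474=18.325383, v=4.098000/0.905539=4.525484
k=1: u−w=-15.555000, u+w=-3.953000; √(b/2)=0.452769, √(2b)=0.905539; F=0.452769×(-15.555)=-7.042826, v=-3.953000/0.905539=-4.365358
k=2: u−w=-32.796000, u+w=-6.056000; √(b/2)=0.452769, √(2b)=0.905539; F=0.452769×(-32.796)=-14.849021, v=-6.056000/0.905539=-6.687733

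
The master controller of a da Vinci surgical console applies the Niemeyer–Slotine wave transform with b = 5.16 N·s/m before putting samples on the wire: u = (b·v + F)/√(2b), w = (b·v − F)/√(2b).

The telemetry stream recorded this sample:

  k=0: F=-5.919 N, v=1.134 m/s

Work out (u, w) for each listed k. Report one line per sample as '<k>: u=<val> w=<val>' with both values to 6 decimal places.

k=0: b·v=5.16×1.134=5.851440; √(2b)=3.212476; u=(5.851440+(-5.919))/3.212476=-0.021031, w=(5.851440−(-5.919))/3.212476=3.663978

0: u=-0.021031 w=3.663978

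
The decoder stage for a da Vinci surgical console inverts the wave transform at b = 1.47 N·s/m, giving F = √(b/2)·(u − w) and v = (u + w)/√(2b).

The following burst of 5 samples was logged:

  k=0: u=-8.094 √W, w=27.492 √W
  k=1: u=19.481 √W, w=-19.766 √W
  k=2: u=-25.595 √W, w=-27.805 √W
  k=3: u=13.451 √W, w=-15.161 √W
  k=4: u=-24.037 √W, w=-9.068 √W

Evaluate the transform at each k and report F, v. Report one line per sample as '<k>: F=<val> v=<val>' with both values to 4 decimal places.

k=0: u−w=-35.5860, u+w=19.3980; √(b/2)=0.8573, √(2b)=1.7146; F=0.8573×(-35.586)=-30.5086, v=19.3980/1.7146=11.3131
k=1: u−w=39.2470, u+w=-0.2850; √(b/2)=0.8573, √(2b)=1.7146; F=0.8573×39.247=33.6473, v=-0.2850/1.7146=-0.1662
k=2: u−w=2.2100, u+w=-53.4000; √(b/2)=0.8573, √(2b)=1.7146; F=0.8573×2.21=1.8947, v=-53.4000/1.7146=-31.1435
k=3: u−w=28.6120, u+w=-1.7100; √(b/2)=0.8573, √(2b)=1.7146; F=0.8573×28.612=24.5297, v=-1.7100/1.7146=-0.9973
k=4: u−w=-14.9690, u+w=-33.1050; √(b/2)=0.8573, √(2b)=1.7146; F=0.8573×(-14.969)=-12.8332, v=-33.1050/1.7146=-19.3072

0: F=-30.5086 v=11.3131
1: F=33.6473 v=-0.1662
2: F=1.8947 v=-31.1435
3: F=24.5297 v=-0.9973
4: F=-12.8332 v=-19.3072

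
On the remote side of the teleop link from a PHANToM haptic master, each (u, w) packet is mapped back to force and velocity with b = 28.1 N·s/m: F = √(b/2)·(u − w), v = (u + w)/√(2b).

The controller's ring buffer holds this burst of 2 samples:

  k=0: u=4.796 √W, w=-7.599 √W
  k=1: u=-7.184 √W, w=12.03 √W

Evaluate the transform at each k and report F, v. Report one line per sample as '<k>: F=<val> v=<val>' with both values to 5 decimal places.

0: F=46.46059 v=-0.37390
1: F=-72.02047 v=0.64642

k=0: u−w=12.39500, u+w=-2.80300; √(b/2)=3.74833, √(2b)=7.49667; F=3.74833×12.395=46.46059, v=-2.80300/7.49667=-0.37390
k=1: u−w=-19.21400, u+w=4.84600; √(b/2)=3.74833, √(2b)=7.49667; F=3.74833×(-19.214)=-72.02047, v=4.84600/7.49667=0.64642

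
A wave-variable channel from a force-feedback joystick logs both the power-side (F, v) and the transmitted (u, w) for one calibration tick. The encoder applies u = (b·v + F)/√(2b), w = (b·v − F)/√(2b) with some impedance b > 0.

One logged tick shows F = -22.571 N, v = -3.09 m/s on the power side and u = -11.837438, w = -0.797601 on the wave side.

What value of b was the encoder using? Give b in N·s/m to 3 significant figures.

u + w = -12.635039;  u + w = √(2b)·v, so √(2b) = -12.635039/(-3.09) = 4.089009.
b = (√(2b))²/2 = 16.719998/2 = 8.359999.
(Check via u − w = 2F/√(2b): u − w = -11.039837, 2F/√(2b) = -11.039838.)

b = 8.36 N·s/m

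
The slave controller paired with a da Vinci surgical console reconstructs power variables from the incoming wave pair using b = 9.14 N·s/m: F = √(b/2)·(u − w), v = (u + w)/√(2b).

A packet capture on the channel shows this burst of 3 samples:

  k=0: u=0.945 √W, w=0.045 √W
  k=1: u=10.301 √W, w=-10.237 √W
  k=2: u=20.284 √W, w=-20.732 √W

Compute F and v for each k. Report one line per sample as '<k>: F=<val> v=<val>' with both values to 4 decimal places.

k=0: u−w=0.9000, u+w=0.9900; √(b/2)=2.1378, √(2b)=4.2755; F=2.1378×0.9=1.9240, v=0.9900/4.2755=0.2316
k=1: u−w=20.5380, u+w=0.0640; √(b/2)=2.1378, √(2b)=4.2755; F=2.1378×20.538=43.9052, v=0.0640/4.2755=0.0150
k=2: u−w=41.0160, u+w=-0.4480; √(b/2)=2.1378, √(2b)=4.2755; F=2.1378×41.016=87.6822, v=-0.4480/4.2755=-0.1048

0: F=1.9240 v=0.2316
1: F=43.9052 v=0.0150
2: F=87.6822 v=-0.1048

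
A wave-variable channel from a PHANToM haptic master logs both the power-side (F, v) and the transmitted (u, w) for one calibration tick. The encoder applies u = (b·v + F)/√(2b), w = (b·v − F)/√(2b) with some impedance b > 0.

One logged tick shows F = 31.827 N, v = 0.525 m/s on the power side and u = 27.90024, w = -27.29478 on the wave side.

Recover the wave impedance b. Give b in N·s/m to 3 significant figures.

b = 0.665 N·s/m

u + w = 0.6055;  u + w = √(2b)·v, so √(2b) = 0.6055/0.525 = 1.1533.
b = (√(2b))²/2 = 1.3300/2 = 0.6650.
(Check via u − w = 2F/√(2b): u − w = 55.1950, 2F/√(2b) = 55.1950.)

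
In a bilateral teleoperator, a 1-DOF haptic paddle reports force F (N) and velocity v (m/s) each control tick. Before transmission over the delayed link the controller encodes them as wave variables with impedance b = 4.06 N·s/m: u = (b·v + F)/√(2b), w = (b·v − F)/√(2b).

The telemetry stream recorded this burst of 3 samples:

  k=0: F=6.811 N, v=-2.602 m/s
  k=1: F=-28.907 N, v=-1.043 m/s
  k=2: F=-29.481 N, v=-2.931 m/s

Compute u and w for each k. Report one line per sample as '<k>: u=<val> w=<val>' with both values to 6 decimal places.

k=0: b·v=4.06×(-2.602)=-10.564120; √(2b)=2.849561; u=(-10.564120+6.811)/2.849561=-1.317087, w=(-10.564120−6.811)/2.849561=-6.097472
k=1: b·v=4.06×(-1.043)=-4.234580; √(2b)=2.849561; u=(-4.234580+(-28.907))/2.849561=-11.630415, w=(-4.234580−(-28.907))/2.849561=8.658322
k=2: b·v=4.06×(-2.931)=-11.899860; √(2b)=2.849561; u=(-11.899860+(-29.481))/2.849561=-14.521835, w=(-11.899860−(-29.481))/2.849561=6.169771

0: u=-1.317087 w=-6.097472
1: u=-11.630415 w=8.658322
2: u=-14.521835 w=6.169771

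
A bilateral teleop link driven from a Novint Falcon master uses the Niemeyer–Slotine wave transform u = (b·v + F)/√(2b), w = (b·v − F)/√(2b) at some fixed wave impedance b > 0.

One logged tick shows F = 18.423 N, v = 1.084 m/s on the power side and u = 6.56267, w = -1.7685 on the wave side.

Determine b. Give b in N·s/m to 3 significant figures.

b = 9.78 N·s/m

u + w = 4.7942;  u + w = √(2b)·v, so √(2b) = 4.7942/1.084 = 4.4227.
b = (√(2b))²/2 = 19.5600/2 = 9.7800.
(Check via u − w = 2F/√(2b): u − w = 8.3312, 2F/√(2b) = 8.3312.)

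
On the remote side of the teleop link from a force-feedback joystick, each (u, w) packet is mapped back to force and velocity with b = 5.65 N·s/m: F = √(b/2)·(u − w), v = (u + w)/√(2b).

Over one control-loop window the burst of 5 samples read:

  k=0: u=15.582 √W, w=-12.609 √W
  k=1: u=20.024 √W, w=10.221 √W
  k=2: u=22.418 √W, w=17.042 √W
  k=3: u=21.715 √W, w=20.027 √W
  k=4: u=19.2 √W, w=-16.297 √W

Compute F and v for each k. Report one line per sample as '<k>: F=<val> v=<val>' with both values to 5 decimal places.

k=0: u−w=28.19100, u+w=2.97300; √(b/2)=1.68077, √(2b)=3.36155; F=1.68077×28.191=47.38269, v=2.97300/3.36155=0.88441
k=1: u−w=9.80300, u+w=30.24500; √(b/2)=1.68077, √(2b)=3.36155; F=1.68077×9.803=16.47662, v=30.24500/3.36155=8.99734
k=2: u−w=5.37600, u+w=39.46000; √(b/2)=1.68077, √(2b)=3.36155; F=1.68077×5.376=9.03584, v=39.46000/3.36155=11.73864
k=3: u−w=1.68800, u+w=41.74200; √(b/2)=1.68077, √(2b)=3.36155; F=1.68077×1.688=2.83715, v=41.74200/3.36155=12.41750
k=4: u−w=35.49700, u+w=2.90300; √(b/2)=1.68077, √(2b)=3.36155; F=1.68077×35.497=59.66242, v=2.90300/3.36155=0.86359

0: F=47.38269 v=0.88441
1: F=16.47662 v=8.99734
2: F=9.03584 v=11.73864
3: F=2.83715 v=12.41750
4: F=59.66242 v=0.86359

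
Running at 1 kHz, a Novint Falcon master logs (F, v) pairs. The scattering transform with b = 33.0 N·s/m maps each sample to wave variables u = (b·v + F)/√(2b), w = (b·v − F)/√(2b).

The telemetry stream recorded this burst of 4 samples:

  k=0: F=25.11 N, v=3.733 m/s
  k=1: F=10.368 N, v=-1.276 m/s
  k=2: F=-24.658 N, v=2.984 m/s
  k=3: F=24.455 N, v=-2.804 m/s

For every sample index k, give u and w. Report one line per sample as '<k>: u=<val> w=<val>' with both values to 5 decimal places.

0: u=18.25435 w=12.07269
1: u=-3.90692 w=-6.45935
2: u=9.08588 w=15.15626
3: u=-8.37970 w=-14.40010

k=0: b·v=33.0×3.733=123.18900; √(2b)=8.12404; u=(123.18900+25.11)/8.12404=18.25435, w=(123.18900−25.11)/8.12404=12.07269
k=1: b·v=33.0×(-1.276)=-42.10800; √(2b)=8.12404; u=(-42.10800+10.368)/8.12404=-3.90692, w=(-42.10800−10.368)/8.12404=-6.45935
k=2: b·v=33.0×2.984=98.47200; √(2b)=8.12404; u=(98.47200+(-24.658))/8.12404=9.08588, w=(98.47200−(-24.658))/8.12404=15.15626
k=3: b·v=33.0×(-2.804)=-92.53200; √(2b)=8.12404; u=(-92.53200+24.455)/8.12404=-8.37970, w=(-92.53200−24.455)/8.12404=-14.40010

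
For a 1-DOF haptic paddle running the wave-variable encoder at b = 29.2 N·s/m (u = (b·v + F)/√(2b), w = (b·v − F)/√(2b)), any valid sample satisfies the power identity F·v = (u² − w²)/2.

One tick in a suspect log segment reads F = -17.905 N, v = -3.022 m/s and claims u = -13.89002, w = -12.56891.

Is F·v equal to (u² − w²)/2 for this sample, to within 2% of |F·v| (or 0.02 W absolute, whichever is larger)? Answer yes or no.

no

F·v = (-17.905)×(-3.022) = 54.1089 W.
(u² − w²)/2 = (192.9327 − 157.9775)/2 = 17.4776 W.
|Δ| = 36.6313;  2% of max(1, |F·v|) = 1.0822.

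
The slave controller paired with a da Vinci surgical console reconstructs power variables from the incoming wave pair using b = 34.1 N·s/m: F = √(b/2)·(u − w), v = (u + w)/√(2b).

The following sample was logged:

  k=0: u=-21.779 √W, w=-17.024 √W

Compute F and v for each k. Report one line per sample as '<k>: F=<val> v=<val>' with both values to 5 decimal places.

0: F=-19.63418 v=-4.69865

k=0: u−w=-4.75500, u+w=-38.80300; √(b/2)=4.12916, √(2b)=8.25833; F=4.12916×(-4.755)=-19.63418, v=-38.80300/8.25833=-4.69865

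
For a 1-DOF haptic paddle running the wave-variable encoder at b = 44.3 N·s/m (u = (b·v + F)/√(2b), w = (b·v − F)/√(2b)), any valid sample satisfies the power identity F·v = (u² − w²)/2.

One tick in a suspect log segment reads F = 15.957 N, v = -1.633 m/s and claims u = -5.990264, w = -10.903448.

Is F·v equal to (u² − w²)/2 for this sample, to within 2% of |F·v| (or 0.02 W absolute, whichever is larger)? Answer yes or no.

F·v = 15.957×(-1.633) = -26.057781 W.
(u² − w²)/2 = (35.883263 − 118.885178)/2 = -41.500958 W.
|Δ| = 15.443177;  2% of max(1, |F·v|) = 0.521156.

no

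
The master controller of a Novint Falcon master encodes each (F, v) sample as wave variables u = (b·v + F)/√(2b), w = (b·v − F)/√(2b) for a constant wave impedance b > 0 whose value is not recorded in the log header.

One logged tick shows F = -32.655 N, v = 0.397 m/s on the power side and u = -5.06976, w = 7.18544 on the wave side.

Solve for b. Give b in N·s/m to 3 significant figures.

b = 14.2 N·s/m

u + w = 2.1157;  u + w = √(2b)·v, so √(2b) = 2.1157/0.397 = 5.3292.
b = (√(2b))²/2 = 28.4000/2 = 14.2000.
(Check via u − w = 2F/√(2b): u − w = -12.2552, 2F/√(2b) = -12.2552.)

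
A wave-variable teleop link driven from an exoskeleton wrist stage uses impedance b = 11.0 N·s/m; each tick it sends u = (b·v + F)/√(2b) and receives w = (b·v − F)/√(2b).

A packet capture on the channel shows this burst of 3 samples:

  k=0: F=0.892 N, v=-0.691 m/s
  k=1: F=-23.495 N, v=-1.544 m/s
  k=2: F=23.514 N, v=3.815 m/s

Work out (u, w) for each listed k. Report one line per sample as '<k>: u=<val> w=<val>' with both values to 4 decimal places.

k=0: b·v=11.0×(-0.691)=-7.6010; √(2b)=4.6904; u=(-7.6010+0.892)/4.6904=-1.4304, w=(-7.6010−0.892)/4.6904=-1.8107
k=1: b·v=11.0×(-1.544)=-16.9840; √(2b)=4.6904; u=(-16.9840+(-23.495))/4.6904=-8.6302, w=(-16.9840−(-23.495))/4.6904=1.3881
k=2: b·v=11.0×3.815=41.9650; √(2b)=4.6904; u=(41.9650+23.514)/4.6904=13.9602, w=(41.9650−23.514)/4.6904=3.9338

0: u=-1.4304 w=-1.8107
1: u=-8.6302 w=1.3881
2: u=13.9602 w=3.9338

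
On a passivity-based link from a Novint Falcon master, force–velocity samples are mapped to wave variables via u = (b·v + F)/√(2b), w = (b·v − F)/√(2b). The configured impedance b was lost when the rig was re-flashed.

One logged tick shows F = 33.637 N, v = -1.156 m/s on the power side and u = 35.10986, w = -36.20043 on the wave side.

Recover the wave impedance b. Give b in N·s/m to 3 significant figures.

b = 0.445 N·s/m

u + w = -1.0906;  u + w = √(2b)·v, so √(2b) = -1.0906/(-1.156) = 0.9434.
b = (√(2b))²/2 = 0.8900/2 = 0.4450.
(Check via u − w = 2F/√(2b): u − w = 71.3103, 2F/√(2b) = 71.3102.)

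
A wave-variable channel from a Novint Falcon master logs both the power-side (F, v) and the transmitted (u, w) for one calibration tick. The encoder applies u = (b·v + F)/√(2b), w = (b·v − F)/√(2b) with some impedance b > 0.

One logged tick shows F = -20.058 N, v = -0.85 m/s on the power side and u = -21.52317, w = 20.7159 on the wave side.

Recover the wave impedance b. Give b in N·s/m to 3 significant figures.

u + w = -0.80727;  u + w = √(2b)·v, so √(2b) = -0.80727/(-0.85) = 0.94973.
b = (√(2b))²/2 = 0.90199/2 = 0.45099.
(Check via u − w = 2F/√(2b): u − w = -42.23907, 2F/√(2b) = -42.23940.)

b = 0.451 N·s/m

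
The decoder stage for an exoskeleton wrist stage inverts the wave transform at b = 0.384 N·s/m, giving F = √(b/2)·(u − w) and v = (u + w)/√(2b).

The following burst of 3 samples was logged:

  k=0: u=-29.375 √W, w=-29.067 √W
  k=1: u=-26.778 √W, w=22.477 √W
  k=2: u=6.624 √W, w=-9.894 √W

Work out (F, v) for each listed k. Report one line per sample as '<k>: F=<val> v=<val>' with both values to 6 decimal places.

k=0: u−w=-0.308000, u+w=-58.442000; √(b/2)=0.438178, √(2b)=0.876356; F=0.438178×(-0.308)=-0.134959, v=-58.442000/0.876356=-66.687504
k=1: u−w=-49.255000, u+w=-4.301000; √(b/2)=0.438178, √(2b)=0.876356; F=0.438178×(-49.255)=-21.582460, v=-4.301000/0.876356=-4.907822
k=2: u−w=16.518000, u+w=-3.270000; √(b/2)=0.438178, √(2b)=0.876356; F=0.438178×16.518=7.237825, v=-3.270000/0.876356=-3.731360

0: F=-0.134959 v=-66.687504
1: F=-21.582460 v=-4.907822
2: F=7.237825 v=-3.731360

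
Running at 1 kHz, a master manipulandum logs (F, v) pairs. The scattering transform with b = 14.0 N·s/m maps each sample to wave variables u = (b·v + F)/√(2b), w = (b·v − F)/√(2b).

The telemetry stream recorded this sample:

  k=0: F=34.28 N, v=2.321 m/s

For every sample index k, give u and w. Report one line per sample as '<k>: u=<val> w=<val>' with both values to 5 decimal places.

0: u=12.61910 w=-0.33752

k=0: b·v=14.0×2.321=32.49400; √(2b)=5.29150; u=(32.49400+34.28)/5.29150=12.61910, w=(32.49400−34.28)/5.29150=-0.33752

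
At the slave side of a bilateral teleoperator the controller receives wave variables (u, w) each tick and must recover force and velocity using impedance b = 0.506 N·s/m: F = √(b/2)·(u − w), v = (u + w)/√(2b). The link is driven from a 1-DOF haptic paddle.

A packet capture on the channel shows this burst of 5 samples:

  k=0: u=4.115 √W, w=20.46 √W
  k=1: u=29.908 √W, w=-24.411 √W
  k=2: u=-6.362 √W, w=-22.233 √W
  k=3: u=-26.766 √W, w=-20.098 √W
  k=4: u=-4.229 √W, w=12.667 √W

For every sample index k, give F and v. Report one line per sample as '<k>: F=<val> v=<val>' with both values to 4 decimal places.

k=0: u−w=-16.3450, u+w=24.5750; √(b/2)=0.5030, √(2b)=1.0060; F=0.5030×(-16.345)=-8.2214, v=24.5750/1.0060=24.4289
k=1: u−w=54.3190, u+w=5.4970; √(b/2)=0.5030, √(2b)=1.0060; F=0.5030×54.319=27.3220, v=5.4970/1.0060=5.4643
k=2: u−w=15.8710, u+w=-28.5950; √(b/2)=0.5030, √(2b)=1.0060; F=0.5030×15.871=7.9830, v=-28.5950/1.0060=-28.4250
k=3: u−w=-6.6680, u+w=-46.8640; √(b/2)=0.5030, √(2b)=1.0060; F=0.5030×(-6.668)=-3.3539, v=-46.8640/1.0060=-46.5853
k=4: u−w=-16.8960, u+w=8.4380; √(b/2)=0.5030, √(2b)=1.0060; F=0.5030×(-16.896)=-8.4985, v=8.4380/1.0060=8.3878

0: F=-8.2214 v=24.4289
1: F=27.3220 v=5.4643
2: F=7.9830 v=-28.4250
3: F=-3.3539 v=-46.5853
4: F=-8.4985 v=8.3878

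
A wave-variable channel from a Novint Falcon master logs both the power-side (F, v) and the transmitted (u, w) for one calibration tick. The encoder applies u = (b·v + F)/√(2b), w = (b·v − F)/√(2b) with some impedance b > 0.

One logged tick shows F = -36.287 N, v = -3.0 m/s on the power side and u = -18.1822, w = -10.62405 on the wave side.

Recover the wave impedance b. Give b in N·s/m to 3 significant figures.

b = 46.1 N·s/m

u + w = -28.8063;  u + w = √(2b)·v, so √(2b) = -28.8063/(-3.0) = 9.6021.
b = (√(2b))²/2 = 92.2000/2 = 46.1000.
(Check via u − w = 2F/√(2b): u − w = -7.5582, 2F/√(2b) = -7.5582.)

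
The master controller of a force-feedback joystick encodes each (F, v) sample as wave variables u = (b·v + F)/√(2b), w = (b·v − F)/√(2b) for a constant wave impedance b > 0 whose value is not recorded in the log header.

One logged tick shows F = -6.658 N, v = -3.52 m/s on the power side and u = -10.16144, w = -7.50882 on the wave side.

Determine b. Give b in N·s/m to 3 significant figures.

u + w = -17.6703;  u + w = √(2b)·v, so √(2b) = -17.6703/(-3.52) = 5.0200.
b = (√(2b))²/2 = 25.2000/2 = 12.6000.
(Check via u − w = 2F/√(2b): u − w = -2.6526, 2F/√(2b) = -2.6526.)

b = 12.6 N·s/m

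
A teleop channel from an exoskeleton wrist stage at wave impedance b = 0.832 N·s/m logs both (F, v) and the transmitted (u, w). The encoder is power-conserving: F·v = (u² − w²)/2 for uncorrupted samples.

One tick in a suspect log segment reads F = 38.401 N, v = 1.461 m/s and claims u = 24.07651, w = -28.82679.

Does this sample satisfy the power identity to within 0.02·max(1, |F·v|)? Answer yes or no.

F·v = 38.401×1.461 = 56.10386 W.
(u² − w²)/2 = (579.67833 − 830.98382)/2 = -125.65274 W.
|Δ| = 181.75660;  2% of max(1, |F·v|) = 1.12208.

no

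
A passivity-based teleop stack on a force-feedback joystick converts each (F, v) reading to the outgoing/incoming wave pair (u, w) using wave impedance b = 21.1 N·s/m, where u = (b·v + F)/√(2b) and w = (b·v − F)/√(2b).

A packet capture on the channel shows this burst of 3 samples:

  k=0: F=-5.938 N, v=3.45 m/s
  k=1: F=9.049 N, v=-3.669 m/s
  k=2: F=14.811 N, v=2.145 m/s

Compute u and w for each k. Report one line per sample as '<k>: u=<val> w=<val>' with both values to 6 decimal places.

k=0: b·v=21.1×3.45=72.795000; √(2b)=6.496153; u=(72.795000+(-5.938))/6.496153=10.291784, w=(72.795000−(-5.938))/6.496153=12.119943
k=1: b·v=21.1×(-3.669)=-77.415900; √(2b)=6.496153; u=(-77.415900+9.049)/6.496153=-10.524214, w=(-77.415900−9.049)/6.496153=-13.310170
k=2: b·v=21.1×2.145=45.259500; √(2b)=6.496153; u=(45.259500+14.811)/6.496153=9.247089, w=(45.259500−14.811)/6.496153=4.687159

0: u=10.291784 w=12.119943
1: u=-10.524214 w=-13.310170
2: u=9.247089 w=4.687159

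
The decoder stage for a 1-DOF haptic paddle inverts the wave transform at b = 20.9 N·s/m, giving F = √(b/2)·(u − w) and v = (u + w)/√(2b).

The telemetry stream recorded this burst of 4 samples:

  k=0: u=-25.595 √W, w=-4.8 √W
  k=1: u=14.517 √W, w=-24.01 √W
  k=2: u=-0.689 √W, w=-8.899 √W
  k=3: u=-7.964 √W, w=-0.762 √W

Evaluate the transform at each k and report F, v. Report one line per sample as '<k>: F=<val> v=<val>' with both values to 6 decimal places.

k=0: u−w=-20.795000, u+w=-30.395000; √(b/2)=3.232646, √(2b)=6.465292; F=3.232646×(-20.795)=-67.222873, v=-30.395000/6.465292=-4.701257
k=1: u−w=38.527000, u+w=-9.493000; √(b/2)=3.232646, √(2b)=6.465292; F=3.232646×38.527=124.544151, v=-9.493000/6.465292=-1.468302
k=2: u−w=8.210000, u+w=-9.588000; √(b/2)=3.232646, √(2b)=6.465292; F=3.232646×8.21=26.540023, v=-9.588000/6.465292=-1.482996
k=3: u−w=-7.202000, u+w=-8.726000; √(b/2)=3.232646, √(2b)=6.465292; F=3.232646×(-7.202)=-23.281516, v=-8.726000/6.465292=-1.349668

0: F=-67.222873 v=-4.701257
1: F=124.544151 v=-1.468302
2: F=26.540023 v=-1.482996
3: F=-23.281516 v=-1.349668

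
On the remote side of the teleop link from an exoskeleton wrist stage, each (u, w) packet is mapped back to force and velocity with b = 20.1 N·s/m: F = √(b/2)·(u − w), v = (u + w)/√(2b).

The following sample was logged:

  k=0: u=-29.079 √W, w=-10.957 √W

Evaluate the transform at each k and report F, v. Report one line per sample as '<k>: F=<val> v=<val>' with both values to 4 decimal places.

0: F=-57.4499 v=-6.3145

k=0: u−w=-18.1220, u+w=-40.0360; √(b/2)=3.1702, √(2b)=6.3403; F=3.1702×(-18.122)=-57.4499, v=-40.0360/6.3403=-6.3145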